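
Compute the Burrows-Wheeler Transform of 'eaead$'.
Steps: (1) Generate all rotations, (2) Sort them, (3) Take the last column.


Rotations (sorted):
  0: $eaead -> last char: d
  1: ad$eae -> last char: e
  2: aead$e -> last char: e
  3: d$eaea -> last char: a
  4: ead$ea -> last char: a
  5: eaead$ -> last char: $


BWT = deeaa$


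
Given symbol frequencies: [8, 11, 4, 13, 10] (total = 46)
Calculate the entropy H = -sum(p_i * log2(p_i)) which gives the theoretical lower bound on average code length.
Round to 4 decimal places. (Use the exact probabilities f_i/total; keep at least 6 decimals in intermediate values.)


Per-symbol terms -p_i * log2(p_i) with p_i = f_i/46:
  p = 8/46 = 0.173913: log2(p) = -2.523562, -p*log2(p) = 0.438880
  p = 11/46 = 0.239130: log2(p) = -2.064130, -p*log2(p) = 0.493596
  p = 4/46 = 0.086957: log2(p) = -3.523562, -p*log2(p) = 0.306397
  p = 13/46 = 0.282609: log2(p) = -1.823122, -p*log2(p) = 0.515230
  p = 10/46 = 0.217391: log2(p) = -2.201634, -p*log2(p) = 0.478616
H = 0.438880 + 0.493596 + 0.306397 + 0.515230 + 0.478616 = 2.232719

H = 2.2327 bits/symbol


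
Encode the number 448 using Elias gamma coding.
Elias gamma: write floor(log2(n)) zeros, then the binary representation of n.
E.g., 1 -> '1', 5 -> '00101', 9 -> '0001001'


num_bits = floor(log2(448)) + 1 = 9
leading_zeros = num_bits - 1 = 8
binary(448) = 111000000

Elias gamma(448) = '00000000' + '111000000' = 00000000111000000 (17 bits)


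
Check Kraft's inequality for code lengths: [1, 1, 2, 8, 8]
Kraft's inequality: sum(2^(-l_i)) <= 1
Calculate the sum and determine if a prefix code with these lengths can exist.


Sum = 2^(-1) + 2^(-1) + 2^(-2) + 2^(-8) + 2^(-8)
    = 0.5 + 0.5 + 0.25 + 0.00390625 + 0.00390625
    = 322/256 = 1.2578125
Since 1.2578125 > 1, Kraft's inequality is NOT satisfied.
A prefix code with these lengths CANNOT exist.

Kraft sum = 1.2578125. Not satisfied.


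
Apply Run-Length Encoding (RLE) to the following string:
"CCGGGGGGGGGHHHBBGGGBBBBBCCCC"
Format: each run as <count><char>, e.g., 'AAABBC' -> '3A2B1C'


Scanning runs left to right:
  i=0: run of 'C' x 2 -> '2C'
  i=2: run of 'G' x 9 -> '9G'
  i=11: run of 'H' x 3 -> '3H'
  i=14: run of 'B' x 2 -> '2B'
  i=16: run of 'G' x 3 -> '3G'
  i=19: run of 'B' x 5 -> '5B'
  i=24: run of 'C' x 4 -> '4C'

RLE = 2C9G3H2B3G5B4C


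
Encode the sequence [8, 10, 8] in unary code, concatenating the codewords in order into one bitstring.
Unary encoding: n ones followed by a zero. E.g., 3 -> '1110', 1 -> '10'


Encode each number as n ones followed by a terminating 0:
  8 -> 111111110 (9 bits)
  10 -> 11111111110 (11 bits)
  8 -> 111111110 (9 bits)
Total length = 9 + 11 + 9 = 29 bits.

Unary([8, 10, 8]) = 11111111011111111110111111110 (29 bits)


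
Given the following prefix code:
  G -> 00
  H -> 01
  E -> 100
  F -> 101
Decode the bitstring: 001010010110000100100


Decoding step by step:
Bits 00 -> G
Bits 101 -> F
Bits 00 -> G
Bits 101 -> F
Bits 100 -> E
Bits 00 -> G
Bits 100 -> E
Bits 100 -> E


Decoded message: GFGFEGEE


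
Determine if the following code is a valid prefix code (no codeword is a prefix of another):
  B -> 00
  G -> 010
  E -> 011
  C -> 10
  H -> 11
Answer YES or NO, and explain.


Checking each pair (does one codeword prefix another?):
  B='00' vs G='010': no prefix
  B='00' vs E='011': no prefix
  B='00' vs C='10': no prefix
  B='00' vs H='11': no prefix
  G='010' vs B='00': no prefix
  G='010' vs E='011': no prefix
  G='010' vs C='10': no prefix
  G='010' vs H='11': no prefix
  E='011' vs B='00': no prefix
  E='011' vs G='010': no prefix
  E='011' vs C='10': no prefix
  E='011' vs H='11': no prefix
  C='10' vs B='00': no prefix
  C='10' vs G='010': no prefix
  C='10' vs E='011': no prefix
  C='10' vs H='11': no prefix
  H='11' vs B='00': no prefix
  H='11' vs G='010': no prefix
  H='11' vs E='011': no prefix
  H='11' vs C='10': no prefix
No violation found over all pairs.

YES -- this is a valid prefix code. No codeword is a prefix of any other codeword.


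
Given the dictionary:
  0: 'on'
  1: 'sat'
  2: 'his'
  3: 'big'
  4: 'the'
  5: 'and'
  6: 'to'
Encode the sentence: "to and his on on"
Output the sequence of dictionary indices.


Look up each word in the dictionary:
  'to' -> 6
  'and' -> 5
  'his' -> 2
  'on' -> 0
  'on' -> 0

Encoded: [6, 5, 2, 0, 0]


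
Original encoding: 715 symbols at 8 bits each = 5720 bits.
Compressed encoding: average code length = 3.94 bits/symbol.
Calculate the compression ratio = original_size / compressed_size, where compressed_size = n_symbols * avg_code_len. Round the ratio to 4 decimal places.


original_size = n_symbols * orig_bits = 715 * 8 = 5720 bits
compressed_size = n_symbols * avg_code_len = 715 * 3.94 = 2817.1 bits
ratio = original_size / compressed_size = 5720 / 2817.1 = 2.0305

Compression ratio = 2.0305


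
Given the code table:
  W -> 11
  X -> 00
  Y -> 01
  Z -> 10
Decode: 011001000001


Decoding:
01 -> Y
10 -> Z
01 -> Y
00 -> X
00 -> X
01 -> Y


Result: YZYXXY


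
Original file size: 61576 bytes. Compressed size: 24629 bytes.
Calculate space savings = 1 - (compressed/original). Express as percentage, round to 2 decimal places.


ratio = compressed/original = 24629/61576 = 0.399977
savings = 1 - ratio = 1 - 0.399977 = 0.600023
as a percentage: 0.600023 * 100 = 60.0%

Space savings = 1 - 24629/61576 = 60.0%


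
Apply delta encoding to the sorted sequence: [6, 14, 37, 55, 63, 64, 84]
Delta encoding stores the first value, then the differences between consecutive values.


First value: 6
Deltas:
  14 - 6 = 8
  37 - 14 = 23
  55 - 37 = 18
  63 - 55 = 8
  64 - 63 = 1
  84 - 64 = 20


Delta encoded: [6, 8, 23, 18, 8, 1, 20]


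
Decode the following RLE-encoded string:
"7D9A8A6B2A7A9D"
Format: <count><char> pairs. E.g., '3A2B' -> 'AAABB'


Expanding each <count><char> pair:
  7D -> 'DDDDDDD'
  9A -> 'AAAAAAAAA'
  8A -> 'AAAAAAAA'
  6B -> 'BBBBBB'
  2A -> 'AA'
  7A -> 'AAAAAAA'
  9D -> 'DDDDDDDDD'

Decoded = DDDDDDDAAAAAAAAAAAAAAAAABBBBBBAAAAAAAAADDDDDDDDD


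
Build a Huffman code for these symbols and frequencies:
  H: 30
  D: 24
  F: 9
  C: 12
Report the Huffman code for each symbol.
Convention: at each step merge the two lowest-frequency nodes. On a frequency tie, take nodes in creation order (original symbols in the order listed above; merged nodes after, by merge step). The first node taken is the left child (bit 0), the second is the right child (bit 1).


Huffman tree construction:
Step 1: Merge F(9) + C(12) = 21
Step 2: Merge (F+C)(21) + D(24) = 45
Step 3: Merge H(30) + ((F+C)+D)(45) = 75
Read each symbol's code off the tree from the root (left child = 0, right child = 1).

Codes:
  H: 0 (length 1)
  D: 11 (length 2)
  F: 100 (length 3)
  C: 101 (length 3)
Average code length: 141/75 = 1.8800 bits/symbol


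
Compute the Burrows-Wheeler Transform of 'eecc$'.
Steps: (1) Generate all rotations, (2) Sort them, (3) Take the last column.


Rotations (sorted):
  0: $eecc -> last char: c
  1: c$eec -> last char: c
  2: cc$ee -> last char: e
  3: ecc$e -> last char: e
  4: eecc$ -> last char: $


BWT = ccee$


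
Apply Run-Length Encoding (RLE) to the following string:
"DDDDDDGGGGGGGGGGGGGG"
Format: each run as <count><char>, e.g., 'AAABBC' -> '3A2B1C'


Scanning runs left to right:
  i=0: run of 'D' x 6 -> '6D'
  i=6: run of 'G' x 14 -> '14G'

RLE = 6D14G


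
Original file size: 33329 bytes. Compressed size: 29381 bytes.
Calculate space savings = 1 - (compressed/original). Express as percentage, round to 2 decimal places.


ratio = compressed/original = 29381/33329 = 0.881545
savings = 1 - ratio = 1 - 0.881545 = 0.118455
as a percentage: 0.118455 * 100 = 11.85%

Space savings = 1 - 29381/33329 = 11.85%


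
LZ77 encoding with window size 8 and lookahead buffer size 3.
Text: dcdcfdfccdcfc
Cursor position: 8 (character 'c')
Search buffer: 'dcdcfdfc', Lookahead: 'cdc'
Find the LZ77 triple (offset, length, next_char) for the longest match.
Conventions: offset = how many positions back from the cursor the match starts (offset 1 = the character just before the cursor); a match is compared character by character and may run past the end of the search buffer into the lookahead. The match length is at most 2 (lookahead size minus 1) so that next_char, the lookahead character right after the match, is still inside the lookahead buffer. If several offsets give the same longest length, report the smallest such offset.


Try each offset into the search buffer:
  offset=1 (pos 7, char 'c'): match length 1
  offset=2 (pos 6, char 'f'): match length 0
  offset=3 (pos 5, char 'd'): match length 0
  offset=4 (pos 4, char 'f'): match length 0
  offset=5 (pos 3, char 'c'): match length 1
  offset=6 (pos 2, char 'd'): match length 0
  offset=7 (pos 1, char 'c'): match length 2
  offset=8 (pos 0, char 'd'): match length 0
Longest match has length 2 at offset 7.
next_char = character at position 8 + 2 = 10 -> 'c'

Best match: offset=7, length=2 (matching 'cd' starting at position 1)
LZ77 triple: (7, 2, 'c')


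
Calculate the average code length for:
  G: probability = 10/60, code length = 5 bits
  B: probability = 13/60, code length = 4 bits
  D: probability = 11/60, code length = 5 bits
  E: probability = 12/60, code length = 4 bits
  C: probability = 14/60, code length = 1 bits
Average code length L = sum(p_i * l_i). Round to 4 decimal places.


Weighted contributions p_i * l_i:
  G: (10/60) * 5 = 50/60
  B: (13/60) * 4 = 52/60
  D: (11/60) * 5 = 55/60
  E: (12/60) * 4 = 48/60
  C: (14/60) * 1 = 14/60
Sum = (50 + 52 + 55 + 48 + 14)/60 = 219/60

L = 219/60 = 3.6500 bits/symbol


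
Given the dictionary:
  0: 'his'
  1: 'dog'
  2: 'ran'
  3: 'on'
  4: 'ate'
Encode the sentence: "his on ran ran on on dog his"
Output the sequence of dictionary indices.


Look up each word in the dictionary:
  'his' -> 0
  'on' -> 3
  'ran' -> 2
  'ran' -> 2
  'on' -> 3
  'on' -> 3
  'dog' -> 1
  'his' -> 0

Encoded: [0, 3, 2, 2, 3, 3, 1, 0]


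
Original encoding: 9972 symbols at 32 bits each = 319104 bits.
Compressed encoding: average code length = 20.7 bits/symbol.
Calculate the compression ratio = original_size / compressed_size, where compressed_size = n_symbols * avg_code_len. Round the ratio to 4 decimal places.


original_size = n_symbols * orig_bits = 9972 * 32 = 319104 bits
compressed_size = n_symbols * avg_code_len = 9972 * 20.7 = 206420.4 bits
ratio = original_size / compressed_size = 319104 / 206420.4 = 1.5459

Compression ratio = 1.5459


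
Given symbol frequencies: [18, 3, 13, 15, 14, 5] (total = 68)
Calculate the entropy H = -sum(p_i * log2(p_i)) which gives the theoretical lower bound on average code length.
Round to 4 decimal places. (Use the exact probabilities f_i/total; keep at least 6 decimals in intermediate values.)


Per-symbol terms -p_i * log2(p_i) with p_i = f_i/68:
  p = 18/68 = 0.264706: log2(p) = -1.917538, -p*log2(p) = 0.507584
  p = 3/68 = 0.044118: log2(p) = -4.502500, -p*log2(p) = 0.198640
  p = 13/68 = 0.191176: log2(p) = -2.387023, -p*log2(p) = 0.456343
  p = 15/68 = 0.220588: log2(p) = -2.180572, -p*log2(p) = 0.481009
  p = 14/68 = 0.205882: log2(p) = -2.280108, -p*log2(p) = 0.469434
  p = 5/68 = 0.073529: log2(p) = -3.765535, -p*log2(p) = 0.276878
H = 0.507584 + 0.198640 + 0.456343 + 0.481009 + 0.469434 + 0.276878 = 2.389888

H = 2.3899 bits/symbol


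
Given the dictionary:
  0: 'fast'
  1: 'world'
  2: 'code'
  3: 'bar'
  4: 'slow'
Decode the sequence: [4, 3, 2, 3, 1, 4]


Look up each index in the dictionary:
  4 -> 'slow'
  3 -> 'bar'
  2 -> 'code'
  3 -> 'bar'
  1 -> 'world'
  4 -> 'slow'

Decoded: "slow bar code bar world slow"


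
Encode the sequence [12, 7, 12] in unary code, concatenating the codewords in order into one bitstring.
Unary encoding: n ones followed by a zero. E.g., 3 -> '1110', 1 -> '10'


Encode each number as n ones followed by a terminating 0:
  12 -> 1111111111110 (13 bits)
  7 -> 11111110 (8 bits)
  12 -> 1111111111110 (13 bits)
Total length = 13 + 8 + 13 = 34 bits.

Unary([12, 7, 12]) = 1111111111110111111101111111111110 (34 bits)


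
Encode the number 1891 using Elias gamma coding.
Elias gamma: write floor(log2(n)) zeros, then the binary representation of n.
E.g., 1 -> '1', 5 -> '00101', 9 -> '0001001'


num_bits = floor(log2(1891)) + 1 = 11
leading_zeros = num_bits - 1 = 10
binary(1891) = 11101100011

Elias gamma(1891) = '0000000000' + '11101100011' = 000000000011101100011 (21 bits)


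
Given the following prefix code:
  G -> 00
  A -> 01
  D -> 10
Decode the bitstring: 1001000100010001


Decoding step by step:
Bits 10 -> D
Bits 01 -> A
Bits 00 -> G
Bits 01 -> A
Bits 00 -> G
Bits 01 -> A
Bits 00 -> G
Bits 01 -> A


Decoded message: DAGAGAGA


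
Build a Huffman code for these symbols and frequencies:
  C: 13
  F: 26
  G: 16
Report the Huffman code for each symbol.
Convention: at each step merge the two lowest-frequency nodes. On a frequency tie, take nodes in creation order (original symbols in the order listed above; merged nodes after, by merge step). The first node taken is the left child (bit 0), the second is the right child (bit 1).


Huffman tree construction:
Step 1: Merge C(13) + G(16) = 29
Step 2: Merge F(26) + (C+G)(29) = 55
Read each symbol's code off the tree from the root (left child = 0, right child = 1).

Codes:
  C: 10 (length 2)
  F: 0 (length 1)
  G: 11 (length 2)
Average code length: 84/55 = 1.5273 bits/symbol


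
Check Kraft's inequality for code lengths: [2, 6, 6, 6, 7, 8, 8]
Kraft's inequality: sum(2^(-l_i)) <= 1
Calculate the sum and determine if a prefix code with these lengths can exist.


Sum = 2^(-2) + 2^(-6) + 2^(-6) + 2^(-6) + 2^(-7) + 2^(-8) + 2^(-8)
    = 0.25 + 0.015625 + 0.015625 + 0.015625 + 0.0078125 + 0.00390625 + 0.00390625
    = 80/256 = 0.3125
Since 0.3125 <= 1, Kraft's inequality IS satisfied.
A prefix code with these lengths CAN exist.

Kraft sum = 0.3125. Satisfied.


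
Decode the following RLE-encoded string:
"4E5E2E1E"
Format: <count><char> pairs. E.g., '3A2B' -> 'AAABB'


Expanding each <count><char> pair:
  4E -> 'EEEE'
  5E -> 'EEEEE'
  2E -> 'EE'
  1E -> 'E'

Decoded = EEEEEEEEEEEE


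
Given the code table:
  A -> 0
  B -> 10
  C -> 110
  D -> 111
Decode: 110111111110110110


Decoding:
110 -> C
111 -> D
111 -> D
110 -> C
110 -> C
110 -> C


Result: CDDCCC


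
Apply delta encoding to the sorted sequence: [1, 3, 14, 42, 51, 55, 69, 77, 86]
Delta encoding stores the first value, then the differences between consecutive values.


First value: 1
Deltas:
  3 - 1 = 2
  14 - 3 = 11
  42 - 14 = 28
  51 - 42 = 9
  55 - 51 = 4
  69 - 55 = 14
  77 - 69 = 8
  86 - 77 = 9


Delta encoded: [1, 2, 11, 28, 9, 4, 14, 8, 9]


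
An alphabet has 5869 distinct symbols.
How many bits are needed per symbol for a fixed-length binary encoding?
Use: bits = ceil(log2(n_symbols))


log2(5869) = 12.5189
Bracket: 2^12 = 4096 < 5869 <= 2^13 = 8192
So ceil(log2(5869)) = 13

bits = ceil(log2(5869)) = ceil(12.5189) = 13 bits


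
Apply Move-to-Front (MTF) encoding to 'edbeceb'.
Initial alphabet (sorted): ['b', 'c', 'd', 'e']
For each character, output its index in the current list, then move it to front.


MTF encoding:
'e': index 3 in ['b', 'c', 'd', 'e'] -> ['e', 'b', 'c', 'd']
'd': index 3 in ['e', 'b', 'c', 'd'] -> ['d', 'e', 'b', 'c']
'b': index 2 in ['d', 'e', 'b', 'c'] -> ['b', 'd', 'e', 'c']
'e': index 2 in ['b', 'd', 'e', 'c'] -> ['e', 'b', 'd', 'c']
'c': index 3 in ['e', 'b', 'd', 'c'] -> ['c', 'e', 'b', 'd']
'e': index 1 in ['c', 'e', 'b', 'd'] -> ['e', 'c', 'b', 'd']
'b': index 2 in ['e', 'c', 'b', 'd'] -> ['b', 'e', 'c', 'd']


Output: [3, 3, 2, 2, 3, 1, 2]


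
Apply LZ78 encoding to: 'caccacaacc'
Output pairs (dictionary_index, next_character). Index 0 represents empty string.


LZ78 encoding steps:
Dictionary: {0: ''}
Step 1: w='' (idx 0), next='c' -> output (0, 'c'), add 'c' as idx 1
Step 2: w='' (idx 0), next='a' -> output (0, 'a'), add 'a' as idx 2
Step 3: w='c' (idx 1), next='c' -> output (1, 'c'), add 'cc' as idx 3
Step 4: w='a' (idx 2), next='c' -> output (2, 'c'), add 'ac' as idx 4
Step 5: w='a' (idx 2), next='a' -> output (2, 'a'), add 'aa' as idx 5
Step 6: w='cc' (idx 3), end of input -> output (3, '')


Encoded: [(0, 'c'), (0, 'a'), (1, 'c'), (2, 'c'), (2, 'a'), (3, '')]


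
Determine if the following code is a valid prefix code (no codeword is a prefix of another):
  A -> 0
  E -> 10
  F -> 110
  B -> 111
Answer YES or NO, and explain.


Checking each pair (does one codeword prefix another?):
  A='0' vs E='10': no prefix
  A='0' vs F='110': no prefix
  A='0' vs B='111': no prefix
  E='10' vs A='0': no prefix
  E='10' vs F='110': no prefix
  E='10' vs B='111': no prefix
  F='110' vs A='0': no prefix
  F='110' vs E='10': no prefix
  F='110' vs B='111': no prefix
  B='111' vs A='0': no prefix
  B='111' vs E='10': no prefix
  B='111' vs F='110': no prefix
No violation found over all pairs.

YES -- this is a valid prefix code. No codeword is a prefix of any other codeword.


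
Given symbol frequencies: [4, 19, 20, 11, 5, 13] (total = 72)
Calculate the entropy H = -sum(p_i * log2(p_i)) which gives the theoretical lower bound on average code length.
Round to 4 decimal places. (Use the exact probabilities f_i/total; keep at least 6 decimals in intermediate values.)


Per-symbol terms -p_i * log2(p_i) with p_i = f_i/72:
  p = 4/72 = 0.055556: log2(p) = -4.169925, -p*log2(p) = 0.231663
  p = 19/72 = 0.263889: log2(p) = -1.921997, -p*log2(p) = 0.507194
  p = 20/72 = 0.277778: log2(p) = -1.847997, -p*log2(p) = 0.513332
  p = 11/72 = 0.152778: log2(p) = -2.710493, -p*log2(p) = 0.414103
  p = 5/72 = 0.069444: log2(p) = -3.847997, -p*log2(p) = 0.267222
  p = 13/72 = 0.180556: log2(p) = -2.469485, -p*log2(p) = 0.445879
H = 0.231663 + 0.507194 + 0.513332 + 0.414103 + 0.267222 + 0.445879 = 2.379393

H = 2.3794 bits/symbol


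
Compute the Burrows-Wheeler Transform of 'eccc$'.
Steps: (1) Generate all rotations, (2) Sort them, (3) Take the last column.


Rotations (sorted):
  0: $eccc -> last char: c
  1: c$ecc -> last char: c
  2: cc$ec -> last char: c
  3: ccc$e -> last char: e
  4: eccc$ -> last char: $


BWT = ccce$


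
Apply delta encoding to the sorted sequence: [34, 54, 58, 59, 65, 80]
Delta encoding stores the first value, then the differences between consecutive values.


First value: 34
Deltas:
  54 - 34 = 20
  58 - 54 = 4
  59 - 58 = 1
  65 - 59 = 6
  80 - 65 = 15


Delta encoded: [34, 20, 4, 1, 6, 15]


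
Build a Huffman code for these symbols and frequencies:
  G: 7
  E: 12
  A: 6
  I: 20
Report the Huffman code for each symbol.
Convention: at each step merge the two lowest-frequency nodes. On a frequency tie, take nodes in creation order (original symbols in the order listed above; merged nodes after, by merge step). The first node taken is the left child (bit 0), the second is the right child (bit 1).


Huffman tree construction:
Step 1: Merge A(6) + G(7) = 13
Step 2: Merge E(12) + (A+G)(13) = 25
Step 3: Merge I(20) + (E+(A+G))(25) = 45
Read each symbol's code off the tree from the root (left child = 0, right child = 1).

Codes:
  G: 111 (length 3)
  E: 10 (length 2)
  A: 110 (length 3)
  I: 0 (length 1)
Average code length: 83/45 = 1.8444 bits/symbol


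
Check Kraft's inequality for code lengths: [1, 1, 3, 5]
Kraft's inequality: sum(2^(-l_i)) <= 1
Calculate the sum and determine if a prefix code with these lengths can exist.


Sum = 2^(-1) + 2^(-1) + 2^(-3) + 2^(-5)
    = 0.5 + 0.5 + 0.125 + 0.03125
    = 37/32 = 1.15625
Since 1.15625 > 1, Kraft's inequality is NOT satisfied.
A prefix code with these lengths CANNOT exist.

Kraft sum = 1.15625. Not satisfied.


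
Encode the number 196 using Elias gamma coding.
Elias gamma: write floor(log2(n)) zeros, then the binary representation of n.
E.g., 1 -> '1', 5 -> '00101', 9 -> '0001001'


num_bits = floor(log2(196)) + 1 = 8
leading_zeros = num_bits - 1 = 7
binary(196) = 11000100

Elias gamma(196) = '0000000' + '11000100' = 000000011000100 (15 bits)


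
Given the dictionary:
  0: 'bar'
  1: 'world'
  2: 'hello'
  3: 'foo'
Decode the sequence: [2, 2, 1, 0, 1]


Look up each index in the dictionary:
  2 -> 'hello'
  2 -> 'hello'
  1 -> 'world'
  0 -> 'bar'
  1 -> 'world'

Decoded: "hello hello world bar world"


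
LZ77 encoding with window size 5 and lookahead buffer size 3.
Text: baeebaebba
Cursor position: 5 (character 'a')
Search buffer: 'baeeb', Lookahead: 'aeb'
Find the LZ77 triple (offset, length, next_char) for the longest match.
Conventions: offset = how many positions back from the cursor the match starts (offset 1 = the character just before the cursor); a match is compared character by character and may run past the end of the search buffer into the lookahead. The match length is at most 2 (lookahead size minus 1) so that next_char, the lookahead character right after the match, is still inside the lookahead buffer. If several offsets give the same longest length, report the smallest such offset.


Try each offset into the search buffer:
  offset=1 (pos 4, char 'b'): match length 0
  offset=2 (pos 3, char 'e'): match length 0
  offset=3 (pos 2, char 'e'): match length 0
  offset=4 (pos 1, char 'a'): match length 2
  offset=5 (pos 0, char 'b'): match length 0
Longest match has length 2 at offset 4.
next_char = character at position 5 + 2 = 7 -> 'b'

Best match: offset=4, length=2 (matching 'ae' starting at position 1)
LZ77 triple: (4, 2, 'b')


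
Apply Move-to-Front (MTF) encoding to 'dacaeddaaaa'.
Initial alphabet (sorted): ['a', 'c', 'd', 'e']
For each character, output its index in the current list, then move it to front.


MTF encoding:
'd': index 2 in ['a', 'c', 'd', 'e'] -> ['d', 'a', 'c', 'e']
'a': index 1 in ['d', 'a', 'c', 'e'] -> ['a', 'd', 'c', 'e']
'c': index 2 in ['a', 'd', 'c', 'e'] -> ['c', 'a', 'd', 'e']
'a': index 1 in ['c', 'a', 'd', 'e'] -> ['a', 'c', 'd', 'e']
'e': index 3 in ['a', 'c', 'd', 'e'] -> ['e', 'a', 'c', 'd']
'd': index 3 in ['e', 'a', 'c', 'd'] -> ['d', 'e', 'a', 'c']
'd': index 0 in ['d', 'e', 'a', 'c'] -> ['d', 'e', 'a', 'c']
'a': index 2 in ['d', 'e', 'a', 'c'] -> ['a', 'd', 'e', 'c']
'a': index 0 in ['a', 'd', 'e', 'c'] -> ['a', 'd', 'e', 'c']
'a': index 0 in ['a', 'd', 'e', 'c'] -> ['a', 'd', 'e', 'c']
'a': index 0 in ['a', 'd', 'e', 'c'] -> ['a', 'd', 'e', 'c']


Output: [2, 1, 2, 1, 3, 3, 0, 2, 0, 0, 0]


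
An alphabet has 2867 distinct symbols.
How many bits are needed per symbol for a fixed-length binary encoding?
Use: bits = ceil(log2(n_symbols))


log2(2867) = 11.4853
Bracket: 2^11 = 2048 < 2867 <= 2^12 = 4096
So ceil(log2(2867)) = 12

bits = ceil(log2(2867)) = ceil(11.4853) = 12 bits


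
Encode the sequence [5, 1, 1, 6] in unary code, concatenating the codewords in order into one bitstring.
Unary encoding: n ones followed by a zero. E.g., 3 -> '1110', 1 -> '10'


Encode each number as n ones followed by a terminating 0:
  5 -> 111110 (6 bits)
  1 -> 10 (2 bits)
  1 -> 10 (2 bits)
  6 -> 1111110 (7 bits)
Total length = 6 + 2 + 2 + 7 = 17 bits.

Unary([5, 1, 1, 6]) = 11111010101111110 (17 bits)


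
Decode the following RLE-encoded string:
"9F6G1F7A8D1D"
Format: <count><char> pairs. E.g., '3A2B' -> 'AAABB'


Expanding each <count><char> pair:
  9F -> 'FFFFFFFFF'
  6G -> 'GGGGGG'
  1F -> 'F'
  7A -> 'AAAAAAA'
  8D -> 'DDDDDDDD'
  1D -> 'D'

Decoded = FFFFFFFFFGGGGGGFAAAAAAADDDDDDDDD


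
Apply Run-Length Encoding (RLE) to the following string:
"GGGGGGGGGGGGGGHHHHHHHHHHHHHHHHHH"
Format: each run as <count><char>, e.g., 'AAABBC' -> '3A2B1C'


Scanning runs left to right:
  i=0: run of 'G' x 14 -> '14G'
  i=14: run of 'H' x 18 -> '18H'

RLE = 14G18H


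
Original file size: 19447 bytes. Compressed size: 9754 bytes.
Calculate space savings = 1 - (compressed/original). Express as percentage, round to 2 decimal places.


ratio = compressed/original = 9754/19447 = 0.501568
savings = 1 - ratio = 1 - 0.501568 = 0.498432
as a percentage: 0.498432 * 100 = 49.84%

Space savings = 1 - 9754/19447 = 49.84%


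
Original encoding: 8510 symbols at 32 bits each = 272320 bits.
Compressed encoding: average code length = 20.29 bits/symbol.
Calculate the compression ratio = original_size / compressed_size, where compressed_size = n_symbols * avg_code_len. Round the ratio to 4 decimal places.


original_size = n_symbols * orig_bits = 8510 * 32 = 272320 bits
compressed_size = n_symbols * avg_code_len = 8510 * 20.29 = 172667.9 bits
ratio = original_size / compressed_size = 272320 / 172667.9 = 1.5771

Compression ratio = 1.5771


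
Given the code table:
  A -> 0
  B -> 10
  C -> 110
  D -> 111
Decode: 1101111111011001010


Decoding:
110 -> C
111 -> D
111 -> D
10 -> B
110 -> C
0 -> A
10 -> B
10 -> B


Result: CDDBCABB


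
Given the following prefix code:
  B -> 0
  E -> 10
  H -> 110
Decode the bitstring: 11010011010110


Decoding step by step:
Bits 110 -> H
Bits 10 -> E
Bits 0 -> B
Bits 110 -> H
Bits 10 -> E
Bits 110 -> H


Decoded message: HEBHEH


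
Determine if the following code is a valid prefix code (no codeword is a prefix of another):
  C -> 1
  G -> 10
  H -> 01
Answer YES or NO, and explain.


Checking each pair (does one codeword prefix another?):
  C='1' vs G='10': prefix -- VIOLATION

NO -- this is NOT a valid prefix code. C (1) is a prefix of G (10).


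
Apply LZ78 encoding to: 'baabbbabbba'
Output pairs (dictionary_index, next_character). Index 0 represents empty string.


LZ78 encoding steps:
Dictionary: {0: ''}
Step 1: w='' (idx 0), next='b' -> output (0, 'b'), add 'b' as idx 1
Step 2: w='' (idx 0), next='a' -> output (0, 'a'), add 'a' as idx 2
Step 3: w='a' (idx 2), next='b' -> output (2, 'b'), add 'ab' as idx 3
Step 4: w='b' (idx 1), next='b' -> output (1, 'b'), add 'bb' as idx 4
Step 5: w='ab' (idx 3), next='b' -> output (3, 'b'), add 'abb' as idx 5
Step 6: w='b' (idx 1), next='a' -> output (1, 'a'), add 'ba' as idx 6


Encoded: [(0, 'b'), (0, 'a'), (2, 'b'), (1, 'b'), (3, 'b'), (1, 'a')]


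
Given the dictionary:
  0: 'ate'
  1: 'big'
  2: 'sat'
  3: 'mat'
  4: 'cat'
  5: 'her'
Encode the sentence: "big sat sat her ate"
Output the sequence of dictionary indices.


Look up each word in the dictionary:
  'big' -> 1
  'sat' -> 2
  'sat' -> 2
  'her' -> 5
  'ate' -> 0

Encoded: [1, 2, 2, 5, 0]


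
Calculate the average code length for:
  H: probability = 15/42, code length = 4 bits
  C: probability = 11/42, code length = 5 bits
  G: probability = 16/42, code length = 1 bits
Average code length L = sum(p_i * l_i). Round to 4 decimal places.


Weighted contributions p_i * l_i:
  H: (15/42) * 4 = 60/42
  C: (11/42) * 5 = 55/42
  G: (16/42) * 1 = 16/42
Sum = (60 + 55 + 16)/42 = 131/42

L = 131/42 = 3.1190 bits/symbol


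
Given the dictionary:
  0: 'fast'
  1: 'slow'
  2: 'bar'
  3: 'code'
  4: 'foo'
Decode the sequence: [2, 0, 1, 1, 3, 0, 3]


Look up each index in the dictionary:
  2 -> 'bar'
  0 -> 'fast'
  1 -> 'slow'
  1 -> 'slow'
  3 -> 'code'
  0 -> 'fast'
  3 -> 'code'

Decoded: "bar fast slow slow code fast code"


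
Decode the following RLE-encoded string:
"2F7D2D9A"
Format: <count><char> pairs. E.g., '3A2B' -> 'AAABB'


Expanding each <count><char> pair:
  2F -> 'FF'
  7D -> 'DDDDDDD'
  2D -> 'DD'
  9A -> 'AAAAAAAAA'

Decoded = FFDDDDDDDDDAAAAAAAAA


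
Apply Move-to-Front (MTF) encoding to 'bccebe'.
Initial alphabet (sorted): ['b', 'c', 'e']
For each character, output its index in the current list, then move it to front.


MTF encoding:
'b': index 0 in ['b', 'c', 'e'] -> ['b', 'c', 'e']
'c': index 1 in ['b', 'c', 'e'] -> ['c', 'b', 'e']
'c': index 0 in ['c', 'b', 'e'] -> ['c', 'b', 'e']
'e': index 2 in ['c', 'b', 'e'] -> ['e', 'c', 'b']
'b': index 2 in ['e', 'c', 'b'] -> ['b', 'e', 'c']
'e': index 1 in ['b', 'e', 'c'] -> ['e', 'b', 'c']


Output: [0, 1, 0, 2, 2, 1]


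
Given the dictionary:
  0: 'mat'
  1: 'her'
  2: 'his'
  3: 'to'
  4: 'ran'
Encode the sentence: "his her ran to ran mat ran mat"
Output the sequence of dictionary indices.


Look up each word in the dictionary:
  'his' -> 2
  'her' -> 1
  'ran' -> 4
  'to' -> 3
  'ran' -> 4
  'mat' -> 0
  'ran' -> 4
  'mat' -> 0

Encoded: [2, 1, 4, 3, 4, 0, 4, 0]


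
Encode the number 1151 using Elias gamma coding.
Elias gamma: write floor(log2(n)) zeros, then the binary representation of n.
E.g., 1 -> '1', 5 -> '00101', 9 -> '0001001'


num_bits = floor(log2(1151)) + 1 = 11
leading_zeros = num_bits - 1 = 10
binary(1151) = 10001111111

Elias gamma(1151) = '0000000000' + '10001111111' = 000000000010001111111 (21 bits)


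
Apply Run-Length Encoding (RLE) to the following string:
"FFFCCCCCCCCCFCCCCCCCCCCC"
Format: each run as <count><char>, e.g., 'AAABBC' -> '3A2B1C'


Scanning runs left to right:
  i=0: run of 'F' x 3 -> '3F'
  i=3: run of 'C' x 9 -> '9C'
  i=12: run of 'F' x 1 -> '1F'
  i=13: run of 'C' x 11 -> '11C'

RLE = 3F9C1F11C


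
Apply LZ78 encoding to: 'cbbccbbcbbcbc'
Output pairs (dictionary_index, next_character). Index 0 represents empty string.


LZ78 encoding steps:
Dictionary: {0: ''}
Step 1: w='' (idx 0), next='c' -> output (0, 'c'), add 'c' as idx 1
Step 2: w='' (idx 0), next='b' -> output (0, 'b'), add 'b' as idx 2
Step 3: w='b' (idx 2), next='c' -> output (2, 'c'), add 'bc' as idx 3
Step 4: w='c' (idx 1), next='b' -> output (1, 'b'), add 'cb' as idx 4
Step 5: w='bc' (idx 3), next='b' -> output (3, 'b'), add 'bcb' as idx 5
Step 6: w='bcb' (idx 5), next='c' -> output (5, 'c'), add 'bcbc' as idx 6


Encoded: [(0, 'c'), (0, 'b'), (2, 'c'), (1, 'b'), (3, 'b'), (5, 'c')]


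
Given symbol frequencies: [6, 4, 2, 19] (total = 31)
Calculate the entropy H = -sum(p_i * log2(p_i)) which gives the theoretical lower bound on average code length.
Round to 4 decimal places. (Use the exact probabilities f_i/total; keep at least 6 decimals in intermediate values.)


Per-symbol terms -p_i * log2(p_i) with p_i = f_i/31:
  p = 6/31 = 0.193548: log2(p) = -2.369234, -p*log2(p) = 0.458561
  p = 4/31 = 0.129032: log2(p) = -2.954196, -p*log2(p) = 0.381187
  p = 2/31 = 0.064516: log2(p) = -3.954196, -p*log2(p) = 0.255109
  p = 19/31 = 0.612903: log2(p) = -0.706269, -p*log2(p) = 0.432874
H = 0.458561 + 0.381187 + 0.255109 + 0.432874 = 1.527731

H = 1.5277 bits/symbol


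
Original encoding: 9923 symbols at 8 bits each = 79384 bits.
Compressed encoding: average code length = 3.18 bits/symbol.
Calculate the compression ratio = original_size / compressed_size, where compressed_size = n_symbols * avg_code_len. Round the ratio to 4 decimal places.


original_size = n_symbols * orig_bits = 9923 * 8 = 79384 bits
compressed_size = n_symbols * avg_code_len = 9923 * 3.18 = 31555.14 bits
ratio = original_size / compressed_size = 79384 / 31555.14 = 2.5157

Compression ratio = 2.5157


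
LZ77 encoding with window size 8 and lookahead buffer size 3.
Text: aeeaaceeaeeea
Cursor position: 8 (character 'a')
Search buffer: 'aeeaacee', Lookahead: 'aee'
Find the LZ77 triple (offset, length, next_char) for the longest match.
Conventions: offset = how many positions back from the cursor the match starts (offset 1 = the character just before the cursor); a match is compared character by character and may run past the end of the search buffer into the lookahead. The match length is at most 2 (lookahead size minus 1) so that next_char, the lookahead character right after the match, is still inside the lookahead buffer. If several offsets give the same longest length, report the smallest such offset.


Try each offset into the search buffer:
  offset=1 (pos 7, char 'e'): match length 0
  offset=2 (pos 6, char 'e'): match length 0
  offset=3 (pos 5, char 'c'): match length 0
  offset=4 (pos 4, char 'a'): match length 1
  offset=5 (pos 3, char 'a'): match length 1
  offset=6 (pos 2, char 'e'): match length 0
  offset=7 (pos 1, char 'e'): match length 0
  offset=8 (pos 0, char 'a'): match length 2
Longest match has length 2 at offset 8.
next_char = character at position 8 + 2 = 10 -> 'e'

Best match: offset=8, length=2 (matching 'ae' starting at position 0)
LZ77 triple: (8, 2, 'e')


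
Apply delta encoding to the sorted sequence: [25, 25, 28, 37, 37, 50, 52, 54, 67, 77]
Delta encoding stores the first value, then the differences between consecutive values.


First value: 25
Deltas:
  25 - 25 = 0
  28 - 25 = 3
  37 - 28 = 9
  37 - 37 = 0
  50 - 37 = 13
  52 - 50 = 2
  54 - 52 = 2
  67 - 54 = 13
  77 - 67 = 10


Delta encoded: [25, 0, 3, 9, 0, 13, 2, 2, 13, 10]


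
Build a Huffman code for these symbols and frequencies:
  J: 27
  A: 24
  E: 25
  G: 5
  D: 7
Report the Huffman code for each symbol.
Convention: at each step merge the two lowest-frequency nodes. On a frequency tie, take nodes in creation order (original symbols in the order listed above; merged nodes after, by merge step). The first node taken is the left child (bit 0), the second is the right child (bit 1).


Huffman tree construction:
Step 1: Merge G(5) + D(7) = 12
Step 2: Merge (G+D)(12) + A(24) = 36
Step 3: Merge E(25) + J(27) = 52
Step 4: Merge ((G+D)+A)(36) + (E+J)(52) = 88
Read each symbol's code off the tree from the root (left child = 0, right child = 1).

Codes:
  J: 11 (length 2)
  A: 01 (length 2)
  E: 10 (length 2)
  G: 000 (length 3)
  D: 001 (length 3)
Average code length: 188/88 = 2.1364 bits/symbol


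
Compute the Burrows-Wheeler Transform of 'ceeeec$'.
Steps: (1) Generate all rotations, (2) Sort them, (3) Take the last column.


Rotations (sorted):
  0: $ceeeec -> last char: c
  1: c$ceeee -> last char: e
  2: ceeeec$ -> last char: $
  3: ec$ceee -> last char: e
  4: eec$cee -> last char: e
  5: eeec$ce -> last char: e
  6: eeeec$c -> last char: c


BWT = ce$eeec


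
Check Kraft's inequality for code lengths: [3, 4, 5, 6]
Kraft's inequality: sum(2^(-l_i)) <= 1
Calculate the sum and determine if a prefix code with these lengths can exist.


Sum = 2^(-3) + 2^(-4) + 2^(-5) + 2^(-6)
    = 0.125 + 0.0625 + 0.03125 + 0.015625
    = 15/64 = 0.234375
Since 0.234375 <= 1, Kraft's inequality IS satisfied.
A prefix code with these lengths CAN exist.

Kraft sum = 0.234375. Satisfied.


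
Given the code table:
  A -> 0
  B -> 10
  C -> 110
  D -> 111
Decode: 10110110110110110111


Decoding:
10 -> B
110 -> C
110 -> C
110 -> C
110 -> C
110 -> C
111 -> D


Result: BCCCCCD


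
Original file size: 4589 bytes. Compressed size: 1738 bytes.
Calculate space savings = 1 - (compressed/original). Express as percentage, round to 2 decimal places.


ratio = compressed/original = 1738/4589 = 0.378732
savings = 1 - ratio = 1 - 0.378732 = 0.621268
as a percentage: 0.621268 * 100 = 62.13%

Space savings = 1 - 1738/4589 = 62.13%


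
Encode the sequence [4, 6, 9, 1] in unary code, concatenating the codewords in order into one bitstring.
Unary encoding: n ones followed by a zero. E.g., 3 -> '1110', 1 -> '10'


Encode each number as n ones followed by a terminating 0:
  4 -> 11110 (5 bits)
  6 -> 1111110 (7 bits)
  9 -> 1111111110 (10 bits)
  1 -> 10 (2 bits)
Total length = 5 + 7 + 10 + 2 = 24 bits.

Unary([4, 6, 9, 1]) = 111101111110111111111010 (24 bits)


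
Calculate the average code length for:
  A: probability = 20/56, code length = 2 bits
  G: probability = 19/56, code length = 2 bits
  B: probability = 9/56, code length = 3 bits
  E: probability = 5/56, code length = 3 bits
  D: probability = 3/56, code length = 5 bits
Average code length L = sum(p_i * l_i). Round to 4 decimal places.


Weighted contributions p_i * l_i:
  A: (20/56) * 2 = 40/56
  G: (19/56) * 2 = 38/56
  B: (9/56) * 3 = 27/56
  E: (5/56) * 3 = 15/56
  D: (3/56) * 5 = 15/56
Sum = (40 + 38 + 27 + 15 + 15)/56 = 135/56

L = 135/56 = 2.4107 bits/symbol


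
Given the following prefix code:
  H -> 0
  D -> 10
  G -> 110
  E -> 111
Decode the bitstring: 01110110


Decoding step by step:
Bits 0 -> H
Bits 111 -> E
Bits 0 -> H
Bits 110 -> G


Decoded message: HEHG


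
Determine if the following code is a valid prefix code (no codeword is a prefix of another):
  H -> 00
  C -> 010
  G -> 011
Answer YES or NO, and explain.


Checking each pair (does one codeword prefix another?):
  H='00' vs C='010': no prefix
  H='00' vs G='011': no prefix
  C='010' vs H='00': no prefix
  C='010' vs G='011': no prefix
  G='011' vs H='00': no prefix
  G='011' vs C='010': no prefix
No violation found over all pairs.

YES -- this is a valid prefix code. No codeword is a prefix of any other codeword.


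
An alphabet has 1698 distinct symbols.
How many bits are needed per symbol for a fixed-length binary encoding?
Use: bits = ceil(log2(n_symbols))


log2(1698) = 10.7296
Bracket: 2^10 = 1024 < 1698 <= 2^11 = 2048
So ceil(log2(1698)) = 11

bits = ceil(log2(1698)) = ceil(10.7296) = 11 bits


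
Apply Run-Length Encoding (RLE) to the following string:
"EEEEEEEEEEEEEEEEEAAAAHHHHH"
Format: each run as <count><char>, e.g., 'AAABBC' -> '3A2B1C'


Scanning runs left to right:
  i=0: run of 'E' x 17 -> '17E'
  i=17: run of 'A' x 4 -> '4A'
  i=21: run of 'H' x 5 -> '5H'

RLE = 17E4A5H


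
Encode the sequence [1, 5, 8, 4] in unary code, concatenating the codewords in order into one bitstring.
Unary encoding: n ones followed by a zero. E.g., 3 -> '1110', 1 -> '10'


Encode each number as n ones followed by a terminating 0:
  1 -> 10 (2 bits)
  5 -> 111110 (6 bits)
  8 -> 111111110 (9 bits)
  4 -> 11110 (5 bits)
Total length = 2 + 6 + 9 + 5 = 22 bits.

Unary([1, 5, 8, 4]) = 1011111011111111011110 (22 bits)


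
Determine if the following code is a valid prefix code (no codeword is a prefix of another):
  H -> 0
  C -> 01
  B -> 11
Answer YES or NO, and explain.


Checking each pair (does one codeword prefix another?):
  H='0' vs C='01': prefix -- VIOLATION

NO -- this is NOT a valid prefix code. H (0) is a prefix of C (01).


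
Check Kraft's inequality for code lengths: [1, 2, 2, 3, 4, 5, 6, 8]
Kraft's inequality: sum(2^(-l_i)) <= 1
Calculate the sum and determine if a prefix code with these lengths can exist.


Sum = 2^(-1) + 2^(-2) + 2^(-2) + 2^(-3) + 2^(-4) + 2^(-5) + 2^(-6) + 2^(-8)
    = 0.5 + 0.25 + 0.25 + 0.125 + 0.0625 + 0.03125 + 0.015625 + 0.00390625
    = 317/256 = 1.23828125
Since 1.23828125 > 1, Kraft's inequality is NOT satisfied.
A prefix code with these lengths CANNOT exist.

Kraft sum = 1.23828125. Not satisfied.


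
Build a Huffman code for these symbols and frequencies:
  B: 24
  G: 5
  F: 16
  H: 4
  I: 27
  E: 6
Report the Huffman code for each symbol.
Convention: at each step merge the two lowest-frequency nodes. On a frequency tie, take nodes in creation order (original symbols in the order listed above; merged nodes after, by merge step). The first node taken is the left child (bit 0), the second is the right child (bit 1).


Huffman tree construction:
Step 1: Merge H(4) + G(5) = 9
Step 2: Merge E(6) + (H+G)(9) = 15
Step 3: Merge (E+(H+G))(15) + F(16) = 31
Step 4: Merge B(24) + I(27) = 51
Step 5: Merge ((E+(H+G))+F)(31) + (B+I)(51) = 82
Read each symbol's code off the tree from the root (left child = 0, right child = 1).

Codes:
  B: 10 (length 2)
  G: 0011 (length 4)
  F: 01 (length 2)
  H: 0010 (length 4)
  I: 11 (length 2)
  E: 000 (length 3)
Average code length: 188/82 = 2.2927 bits/symbol


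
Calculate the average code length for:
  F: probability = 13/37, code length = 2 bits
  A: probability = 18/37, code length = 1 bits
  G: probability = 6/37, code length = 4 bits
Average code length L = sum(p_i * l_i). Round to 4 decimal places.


Weighted contributions p_i * l_i:
  F: (13/37) * 2 = 26/37
  A: (18/37) * 1 = 18/37
  G: (6/37) * 4 = 24/37
Sum = (26 + 18 + 24)/37 = 68/37

L = 68/37 = 1.8378 bits/symbol


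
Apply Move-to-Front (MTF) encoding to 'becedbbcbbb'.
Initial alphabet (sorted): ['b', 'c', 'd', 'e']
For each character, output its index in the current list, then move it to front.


MTF encoding:
'b': index 0 in ['b', 'c', 'd', 'e'] -> ['b', 'c', 'd', 'e']
'e': index 3 in ['b', 'c', 'd', 'e'] -> ['e', 'b', 'c', 'd']
'c': index 2 in ['e', 'b', 'c', 'd'] -> ['c', 'e', 'b', 'd']
'e': index 1 in ['c', 'e', 'b', 'd'] -> ['e', 'c', 'b', 'd']
'd': index 3 in ['e', 'c', 'b', 'd'] -> ['d', 'e', 'c', 'b']
'b': index 3 in ['d', 'e', 'c', 'b'] -> ['b', 'd', 'e', 'c']
'b': index 0 in ['b', 'd', 'e', 'c'] -> ['b', 'd', 'e', 'c']
'c': index 3 in ['b', 'd', 'e', 'c'] -> ['c', 'b', 'd', 'e']
'b': index 1 in ['c', 'b', 'd', 'e'] -> ['b', 'c', 'd', 'e']
'b': index 0 in ['b', 'c', 'd', 'e'] -> ['b', 'c', 'd', 'e']
'b': index 0 in ['b', 'c', 'd', 'e'] -> ['b', 'c', 'd', 'e']


Output: [0, 3, 2, 1, 3, 3, 0, 3, 1, 0, 0]
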